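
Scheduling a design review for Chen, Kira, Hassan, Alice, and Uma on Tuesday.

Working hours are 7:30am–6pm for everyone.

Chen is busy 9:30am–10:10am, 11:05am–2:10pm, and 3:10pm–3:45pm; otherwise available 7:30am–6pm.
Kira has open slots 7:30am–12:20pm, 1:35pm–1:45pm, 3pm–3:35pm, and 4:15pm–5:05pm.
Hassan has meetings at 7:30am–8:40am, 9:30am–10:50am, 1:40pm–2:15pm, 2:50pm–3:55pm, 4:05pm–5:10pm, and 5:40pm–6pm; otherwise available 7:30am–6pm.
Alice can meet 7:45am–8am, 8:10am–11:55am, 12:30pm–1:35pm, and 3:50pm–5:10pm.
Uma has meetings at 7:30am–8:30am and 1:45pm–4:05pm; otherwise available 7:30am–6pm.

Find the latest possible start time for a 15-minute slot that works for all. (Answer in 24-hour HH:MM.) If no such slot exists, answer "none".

10:50

Chen free within 07:30–18:00: 07:30–09:30, 10:10–11:05, 14:10–15:10, 15:45–18:00.
Hassan free within 07:30–18:00: 08:40–09:30, 10:50–13:40, 14:15–14:50, 15:55–16:05, 17:10–17:40.
Uma free within 07:30–18:00: 08:30–13:45, 16:05–18:00.
Chen ∩ Kira: 07:30–09:30, 10:10–11:05, 15:00–15:10, 16:15–17:05.
Chen ∩ Kira ∩ Hassan: 08:40–09:30, 10:50–11:05.
Chen ∩ Kira ∩ Hassan ∩ Alice: 08:40–09:30, 10:50–11:05.
Chen ∩ Kira ∩ Hassan ∩ Alice ∩ Uma: 08:40–09:30, 10:50–11:05.
Windows ≥ 15 min: 08:40–09:30, 10:50–11:05.
Latest start in the last window 10:50–11:05 is 11:05 − 15 min = 10:50.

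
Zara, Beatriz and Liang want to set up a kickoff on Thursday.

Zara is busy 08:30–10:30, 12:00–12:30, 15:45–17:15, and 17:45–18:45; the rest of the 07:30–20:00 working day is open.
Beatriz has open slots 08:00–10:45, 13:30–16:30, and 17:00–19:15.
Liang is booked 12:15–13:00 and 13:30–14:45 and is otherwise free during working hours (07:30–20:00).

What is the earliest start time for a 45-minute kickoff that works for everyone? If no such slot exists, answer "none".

Zara free within 07:30–20:00: 07:30–08:30, 10:30–12:00, 12:30–15:45, 17:15–17:45, 18:45–20:00.
Liang free within 07:30–20:00: 07:30–12:15, 13:00–13:30, 14:45–20:00.
Zara ∩ Beatriz: 08:00–08:30, 10:30–10:45, 13:30–15:45, 17:15–17:45, 18:45–19:15.
Zara ∩ Beatriz ∩ Liang: 08:00–08:30, 10:30–10:45, 14:45–15:45, 17:15–17:45, 18:45–19:15.
Windows ≥ 45 min: 14:45–15:45.
Earliest such window starts at 14:45.

14:45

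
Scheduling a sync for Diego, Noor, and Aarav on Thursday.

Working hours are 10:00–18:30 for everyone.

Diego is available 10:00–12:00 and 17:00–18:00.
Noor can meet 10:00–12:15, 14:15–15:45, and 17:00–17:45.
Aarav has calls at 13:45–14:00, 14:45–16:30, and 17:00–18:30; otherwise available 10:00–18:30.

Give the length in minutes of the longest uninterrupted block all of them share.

Aarav free within 10:00–18:30: 10:00–13:45, 14:00–14:45, 16:30–17:00.
Diego ∩ Noor: 10:00–12:00, 17:00–17:45.
Diego ∩ Noor ∩ Aarav: 10:00–12:00.
Single common window of 120 minutes.

120 minutes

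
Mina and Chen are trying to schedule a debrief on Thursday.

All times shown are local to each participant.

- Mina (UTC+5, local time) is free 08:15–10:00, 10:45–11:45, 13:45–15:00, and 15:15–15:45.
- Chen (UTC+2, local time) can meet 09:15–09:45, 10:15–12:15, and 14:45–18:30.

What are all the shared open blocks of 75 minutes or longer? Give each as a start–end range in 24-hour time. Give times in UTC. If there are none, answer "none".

Mina → UTC: 03:15–05:00, 05:45–06:45, 08:45–10:00, 10:15–10:45.
Chen → UTC: 07:15–07:45, 08:15–10:15, 12:45–16:30.
Mina ∩ Chen: 08:45–10:00.
Windows ≥ 75 min: 08:45–10:00.

08:45–10:00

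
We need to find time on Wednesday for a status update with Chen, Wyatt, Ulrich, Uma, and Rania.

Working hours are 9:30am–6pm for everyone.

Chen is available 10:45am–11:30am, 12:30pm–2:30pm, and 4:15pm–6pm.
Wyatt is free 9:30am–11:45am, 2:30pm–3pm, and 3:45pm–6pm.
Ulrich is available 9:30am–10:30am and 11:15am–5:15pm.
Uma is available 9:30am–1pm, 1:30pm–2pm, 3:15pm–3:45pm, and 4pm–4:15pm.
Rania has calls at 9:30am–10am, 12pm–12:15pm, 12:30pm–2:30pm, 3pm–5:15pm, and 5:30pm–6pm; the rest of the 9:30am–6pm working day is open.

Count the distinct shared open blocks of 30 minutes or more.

Rania free within 09:30–18:00: 10:00–12:00, 12:15–12:30, 14:30–15:00, 17:15–17:30.
Chen ∩ Wyatt: 10:45–11:30, 16:15–18:00.
Chen ∩ Wyatt ∩ Ulrich: 11:15–11:30, 16:15–17:15.
Chen ∩ Wyatt ∩ Ulrich ∩ Uma: 11:15–11:30.
Chen ∩ Wyatt ∩ Ulrich ∩ Uma ∩ Rania: 11:15–11:30.
Windows ≥ 30 min: (none).
That's 0 windows.

0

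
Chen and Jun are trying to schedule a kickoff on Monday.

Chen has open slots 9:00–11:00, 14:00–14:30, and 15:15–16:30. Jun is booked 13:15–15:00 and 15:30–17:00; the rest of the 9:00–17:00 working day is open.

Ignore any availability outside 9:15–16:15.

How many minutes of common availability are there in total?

120 minutes

Jun free within 09:00–17:00: 09:00–13:15, 15:00–15:30.
Chen ∩ Jun: 09:00–11:00, 15:15–15:30.
Restricted to 09:15–16:15: 09:15–11:00, 15:15–15:30.
Total common minutes: 105 + 15 = 120.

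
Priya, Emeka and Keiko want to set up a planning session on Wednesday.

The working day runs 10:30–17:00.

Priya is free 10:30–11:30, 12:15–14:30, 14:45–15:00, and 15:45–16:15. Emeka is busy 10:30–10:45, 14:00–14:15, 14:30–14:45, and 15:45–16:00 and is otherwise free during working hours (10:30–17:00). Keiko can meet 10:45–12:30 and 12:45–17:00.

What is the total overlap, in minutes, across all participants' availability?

180 minutes

Emeka free within 10:30–17:00: 10:45–14:00, 14:15–14:30, 14:45–15:45, 16:00–17:00.
Priya ∩ Emeka: 10:45–11:30, 12:15–14:00, 14:15–14:30, 14:45–15:00, 16:00–16:15.
Priya ∩ Emeka ∩ Keiko: 10:45–11:30, 12:15–12:30, 12:45–14:00, 14:15–14:30, 14:45–15:00, 16:00–16:15.
Total common minutes: 45 + 15 + 75 + 15 + 15 + 15 = 180.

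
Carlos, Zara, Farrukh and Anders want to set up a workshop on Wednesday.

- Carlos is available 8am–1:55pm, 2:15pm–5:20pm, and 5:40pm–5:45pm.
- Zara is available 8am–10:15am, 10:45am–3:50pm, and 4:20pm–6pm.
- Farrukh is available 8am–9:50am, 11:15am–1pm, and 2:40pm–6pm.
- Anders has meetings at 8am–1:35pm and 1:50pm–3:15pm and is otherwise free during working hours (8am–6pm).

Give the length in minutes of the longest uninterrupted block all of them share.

Anders free within 08:00–18:00: 13:35–13:50, 15:15–18:00.
Carlos ∩ Zara: 08:00–10:15, 10:45–13:55, 14:15–15:50, 16:20–17:20, 17:40–17:45.
Carlos ∩ Zara ∩ Farrukh: 08:00–09:50, 11:15–13:00, 14:40–15:50, 16:20–17:20, 17:40–17:45.
Carlos ∩ Zara ∩ Farrukh ∩ Anders: 15:15–15:50, 16:20–17:20, 17:40–17:45.
Common window lengths: 35, 60, 5 min; longest is 60.

60 minutes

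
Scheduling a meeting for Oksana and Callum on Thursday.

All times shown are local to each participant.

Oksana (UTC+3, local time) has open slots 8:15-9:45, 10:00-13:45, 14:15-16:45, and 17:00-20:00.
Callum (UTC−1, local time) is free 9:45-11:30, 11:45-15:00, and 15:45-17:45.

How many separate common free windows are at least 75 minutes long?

Oksana → UTC: 05:15–06:45, 07:00–10:45, 11:15–13:45, 14:00–17:00.
Callum → UTC: 10:45–12:30, 12:45–16:00, 16:45–18:45.
Oksana ∩ Callum: 11:15–12:30, 12:45–13:45, 14:00–16:00, 16:45–17:00.
Windows ≥ 75 min: 11:15–12:30, 14:00–16:00.
That's 2 windows.

2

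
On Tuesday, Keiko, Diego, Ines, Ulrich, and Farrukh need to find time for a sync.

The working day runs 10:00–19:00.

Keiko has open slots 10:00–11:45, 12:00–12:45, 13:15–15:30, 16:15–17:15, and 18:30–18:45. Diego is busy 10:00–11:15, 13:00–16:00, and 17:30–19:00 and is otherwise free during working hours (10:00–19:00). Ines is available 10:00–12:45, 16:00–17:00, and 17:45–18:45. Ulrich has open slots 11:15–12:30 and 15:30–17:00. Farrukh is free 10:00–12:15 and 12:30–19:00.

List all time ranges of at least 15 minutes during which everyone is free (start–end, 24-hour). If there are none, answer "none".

11:15–11:45, 12:00–12:15, 16:15–17:00

Diego free within 10:00–19:00: 11:15–13:00, 16:00–17:30.
Keiko ∩ Diego: 11:15–11:45, 12:00–12:45, 16:15–17:15.
Keiko ∩ Diego ∩ Ines: 11:15–11:45, 12:00–12:45, 16:15–17:00.
Keiko ∩ Diego ∩ Ines ∩ Ulrich: 11:15–11:45, 12:00–12:30, 16:15–17:00.
Keiko ∩ Diego ∩ Ines ∩ Ulrich ∩ Farrukh: 11:15–11:45, 12:00–12:15, 16:15–17:00.
Windows ≥ 15 min: 11:15–11:45, 12:00–12:15, 16:15–17:00.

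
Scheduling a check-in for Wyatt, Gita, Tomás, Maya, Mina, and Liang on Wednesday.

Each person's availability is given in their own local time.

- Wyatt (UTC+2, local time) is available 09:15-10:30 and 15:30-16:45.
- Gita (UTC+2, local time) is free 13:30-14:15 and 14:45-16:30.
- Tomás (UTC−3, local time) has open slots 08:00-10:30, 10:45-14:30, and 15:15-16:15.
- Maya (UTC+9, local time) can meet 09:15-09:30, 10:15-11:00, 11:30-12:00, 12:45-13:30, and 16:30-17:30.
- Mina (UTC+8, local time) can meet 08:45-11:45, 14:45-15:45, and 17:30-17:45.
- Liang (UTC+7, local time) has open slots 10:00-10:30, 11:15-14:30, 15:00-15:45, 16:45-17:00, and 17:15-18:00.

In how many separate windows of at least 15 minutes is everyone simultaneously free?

Wyatt → UTC: 07:15–08:30, 13:30–14:45.
Gita → UTC: 11:30–12:15, 12:45–14:30.
Tomás → UTC: 11:00–13:30, 13:45–17:30, 18:15–19:15.
Maya → UTC: 00:15–00:30, 01:15–02:00, 02:30–03:00, 03:45–04:30, 07:30–08:30.
Mina → UTC: 00:45–03:45, 06:45–07:45, 09:30–09:45.
Liang → UTC: 03:00–03:30, 04:15–07:30, 08:00–08:45, 09:45–10:00, 10:15–11:00.
Wyatt ∩ Gita: 13:30–14:30.
Wyatt ∩ Gita ∩ Tomás: 13:45–14:30.
Wyatt ∩ Gita ∩ Tomás ∩ Maya: (none).
Wyatt ∩ Gita ∩ Tomás ∩ Maya ∩ Mina: (none).
Wyatt ∩ Gita ∩ Tomás ∩ Maya ∩ Mina ∩ Liang: (none).
Windows ≥ 15 min: (none).
That's 0 windows.

0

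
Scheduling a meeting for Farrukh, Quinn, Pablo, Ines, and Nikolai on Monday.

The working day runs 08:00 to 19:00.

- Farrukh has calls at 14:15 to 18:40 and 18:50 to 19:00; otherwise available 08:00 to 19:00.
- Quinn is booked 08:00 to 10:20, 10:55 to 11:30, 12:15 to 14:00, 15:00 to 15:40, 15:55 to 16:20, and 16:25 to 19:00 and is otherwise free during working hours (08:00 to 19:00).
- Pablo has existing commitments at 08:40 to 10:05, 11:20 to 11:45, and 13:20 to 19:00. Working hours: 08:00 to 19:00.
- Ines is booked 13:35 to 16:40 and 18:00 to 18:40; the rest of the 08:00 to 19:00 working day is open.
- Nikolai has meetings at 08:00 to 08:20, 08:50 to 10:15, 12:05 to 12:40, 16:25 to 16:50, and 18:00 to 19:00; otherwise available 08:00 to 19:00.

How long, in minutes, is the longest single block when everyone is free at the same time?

35 minutes

Farrukh free within 08:00–19:00: 08:00–14:15, 18:40–18:50.
Quinn free within 08:00–19:00: 10:20–10:55, 11:30–12:15, 14:00–15:00, 15:40–15:55, 16:20–16:25.
Pablo free within 08:00–19:00: 08:00–08:40, 10:05–11:20, 11:45–13:20.
Ines free within 08:00–19:00: 08:00–13:35, 16:40–18:00, 18:40–19:00.
Nikolai free within 08:00–19:00: 08:20–08:50, 10:15–12:05, 12:40–16:25, 16:50–18:00.
Farrukh ∩ Quinn: 10:20–10:55, 11:30–12:15, 14:00–14:15.
Farrukh ∩ Quinn ∩ Pablo: 10:20–10:55, 11:45–12:15.
Farrukh ∩ Quinn ∩ Pablo ∩ Ines: 10:20–10:55, 11:45–12:15.
Farrukh ∩ Quinn ∩ Pablo ∩ Ines ∩ Nikolai: 10:20–10:55, 11:45–12:05.
Common window lengths: 35, 20 min; longest is 35.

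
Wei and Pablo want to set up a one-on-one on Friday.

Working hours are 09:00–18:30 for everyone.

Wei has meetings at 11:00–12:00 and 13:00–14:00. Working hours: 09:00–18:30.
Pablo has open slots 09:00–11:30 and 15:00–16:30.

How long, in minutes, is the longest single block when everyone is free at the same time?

120 minutes

Wei free within 09:00–18:30: 09:00–11:00, 12:00–13:00, 14:00–18:30.
Wei ∩ Pablo: 09:00–11:00, 15:00–16:30.
Common window lengths: 120, 90 min; longest is 120.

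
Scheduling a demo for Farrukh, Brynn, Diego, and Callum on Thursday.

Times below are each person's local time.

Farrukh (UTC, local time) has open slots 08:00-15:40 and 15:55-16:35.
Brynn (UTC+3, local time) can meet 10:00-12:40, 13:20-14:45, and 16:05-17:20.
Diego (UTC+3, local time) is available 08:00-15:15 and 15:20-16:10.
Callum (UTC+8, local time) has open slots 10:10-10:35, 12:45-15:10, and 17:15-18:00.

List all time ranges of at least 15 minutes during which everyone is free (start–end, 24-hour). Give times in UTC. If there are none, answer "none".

09:15–09:40

Farrukh → UTC: 08:00–15:40, 15:55–16:35.
Brynn → UTC: 07:00–09:40, 10:20–11:45, 13:05–14:20.
Diego → UTC: 05:00–12:15, 12:20–13:10.
Callum → UTC: 02:10–02:35, 04:45–07:10, 09:15–10:00.
Farrukh ∩ Brynn: 08:00–09:40, 10:20–11:45, 13:05–14:20.
Farrukh ∩ Brynn ∩ Diego: 08:00–09:40, 10:20–11:45, 13:05–13:10.
Farrukh ∩ Brynn ∩ Diego ∩ Callum: 09:15–09:40.
Windows ≥ 15 min: 09:15–09:40.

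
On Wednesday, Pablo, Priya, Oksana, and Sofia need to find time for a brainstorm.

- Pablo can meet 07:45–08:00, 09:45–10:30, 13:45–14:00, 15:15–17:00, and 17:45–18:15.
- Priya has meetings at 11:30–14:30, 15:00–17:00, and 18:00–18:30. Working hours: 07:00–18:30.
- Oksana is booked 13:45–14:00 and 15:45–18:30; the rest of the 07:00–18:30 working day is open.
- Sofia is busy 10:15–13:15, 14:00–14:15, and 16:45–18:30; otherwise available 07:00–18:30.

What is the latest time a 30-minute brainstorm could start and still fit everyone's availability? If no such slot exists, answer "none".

09:45

Priya free within 07:00–18:30: 07:00–11:30, 14:30–15:00, 17:00–18:00.
Oksana free within 07:00–18:30: 07:00–13:45, 14:00–15:45.
Sofia free within 07:00–18:30: 07:00–10:15, 13:15–14:00, 14:15–16:45.
Pablo ∩ Priya: 07:45–08:00, 09:45–10:30, 17:45–18:00.
Pablo ∩ Priya ∩ Oksana: 07:45–08:00, 09:45–10:30.
Pablo ∩ Priya ∩ Oksana ∩ Sofia: 07:45–08:00, 09:45–10:15.
Windows ≥ 30 min: 09:45–10:15.
Latest start in the last window 09:45–10:15 is 10:15 − 30 min = 09:45.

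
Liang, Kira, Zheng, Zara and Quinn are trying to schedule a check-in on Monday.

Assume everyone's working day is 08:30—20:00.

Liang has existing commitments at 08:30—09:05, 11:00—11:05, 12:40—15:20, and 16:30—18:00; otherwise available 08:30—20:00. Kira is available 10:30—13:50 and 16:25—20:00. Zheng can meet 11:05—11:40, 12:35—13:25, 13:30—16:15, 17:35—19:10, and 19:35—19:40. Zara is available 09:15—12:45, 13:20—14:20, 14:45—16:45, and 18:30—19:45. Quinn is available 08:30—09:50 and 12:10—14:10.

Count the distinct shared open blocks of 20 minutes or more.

0

Liang free within 08:30–20:00: 09:05–11:00, 11:05–12:40, 15:20–16:30, 18:00–20:00.
Liang ∩ Kira: 10:30–11:00, 11:05–12:40, 16:25–16:30, 18:00–20:00.
Liang ∩ Kira ∩ Zheng: 11:05–11:40, 12:35–12:40, 18:00–19:10, 19:35–19:40.
Liang ∩ Kira ∩ Zheng ∩ Zara: 11:05–11:40, 12:35–12:40, 18:30–19:10, 19:35–19:40.
Liang ∩ Kira ∩ Zheng ∩ Zara ∩ Quinn: 12:35–12:40.
Windows ≥ 20 min: (none).
That's 0 windows.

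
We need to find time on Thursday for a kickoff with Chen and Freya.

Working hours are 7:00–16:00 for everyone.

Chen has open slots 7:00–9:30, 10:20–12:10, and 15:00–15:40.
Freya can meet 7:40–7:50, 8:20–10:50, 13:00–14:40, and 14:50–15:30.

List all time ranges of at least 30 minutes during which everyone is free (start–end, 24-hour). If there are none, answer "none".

Chen ∩ Freya: 07:40–07:50, 08:20–09:30, 10:20–10:50, 15:00–15:30.
Windows ≥ 30 min: 08:20–09:30, 10:20–10:50, 15:00–15:30.

08:20–09:30, 10:20–10:50, 15:00–15:30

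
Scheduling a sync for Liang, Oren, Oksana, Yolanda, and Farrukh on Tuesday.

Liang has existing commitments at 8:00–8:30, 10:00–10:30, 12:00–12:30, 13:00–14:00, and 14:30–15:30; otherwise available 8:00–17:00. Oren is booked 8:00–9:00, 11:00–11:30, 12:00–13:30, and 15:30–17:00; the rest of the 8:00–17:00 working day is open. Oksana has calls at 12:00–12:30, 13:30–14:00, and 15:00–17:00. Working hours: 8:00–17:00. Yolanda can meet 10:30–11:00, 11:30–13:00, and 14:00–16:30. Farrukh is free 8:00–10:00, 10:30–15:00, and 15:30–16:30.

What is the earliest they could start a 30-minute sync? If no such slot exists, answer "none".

Liang free within 08:00–17:00: 08:30–10:00, 10:30–12:00, 12:30–13:00, 14:00–14:30, 15:30–17:00.
Oren free within 08:00–17:00: 09:00–11:00, 11:30–12:00, 13:30–15:30.
Oksana free within 08:00–17:00: 08:00–12:00, 12:30–13:30, 14:00–15:00.
Liang ∩ Oren: 09:00–10:00, 10:30–11:00, 11:30–12:00, 14:00–14:30.
Liang ∩ Oren ∩ Oksana: 09:00–10:00, 10:30–11:00, 11:30–12:00, 14:00–14:30.
Liang ∩ Oren ∩ Oksana ∩ Yolanda: 10:30–11:00, 11:30–12:00, 14:00–14:30.
Liang ∩ Oren ∩ Oksana ∩ Yolanda ∩ Farrukh: 10:30–11:00, 11:30–12:00, 14:00–14:30.
Windows ≥ 30 min: 10:30–11:00, 11:30–12:00, 14:00–14:30.
Earliest such window starts at 10:30.

10:30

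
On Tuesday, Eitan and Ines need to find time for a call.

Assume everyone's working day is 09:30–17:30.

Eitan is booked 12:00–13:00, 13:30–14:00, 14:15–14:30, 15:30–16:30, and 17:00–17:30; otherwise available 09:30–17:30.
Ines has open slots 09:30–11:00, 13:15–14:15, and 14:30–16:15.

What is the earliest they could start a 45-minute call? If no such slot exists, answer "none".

Eitan free within 09:30–17:30: 09:30–12:00, 13:00–13:30, 14:00–14:15, 14:30–15:30, 16:30–17:00.
Eitan ∩ Ines: 09:30–11:00, 13:15–13:30, 14:00–14:15, 14:30–15:30.
Windows ≥ 45 min: 09:30–11:00, 14:30–15:30.
Earliest such window starts at 09:30.

09:30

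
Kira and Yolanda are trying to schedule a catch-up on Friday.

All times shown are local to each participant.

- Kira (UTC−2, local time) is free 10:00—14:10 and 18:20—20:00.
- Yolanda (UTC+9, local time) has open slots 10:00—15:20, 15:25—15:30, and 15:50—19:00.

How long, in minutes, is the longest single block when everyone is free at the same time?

Kira → UTC: 12:00–16:10, 20:20–22:00.
Yolanda → UTC: 01:00–06:20, 06:25–06:30, 06:50–10:00.
Kira ∩ Yolanda: (none).
No common window.

0 minutes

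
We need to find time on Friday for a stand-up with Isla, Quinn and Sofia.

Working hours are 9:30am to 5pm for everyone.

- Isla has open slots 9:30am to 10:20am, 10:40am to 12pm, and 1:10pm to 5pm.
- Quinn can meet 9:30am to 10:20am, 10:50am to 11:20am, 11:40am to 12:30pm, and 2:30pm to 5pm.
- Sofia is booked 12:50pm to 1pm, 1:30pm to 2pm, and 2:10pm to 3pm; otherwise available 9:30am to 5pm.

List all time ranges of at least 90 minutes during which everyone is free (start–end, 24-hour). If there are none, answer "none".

Sofia free within 09:30–17:00: 09:30–12:50, 13:00–13:30, 14:00–14:10, 15:00–17:00.
Isla ∩ Quinn: 09:30–10:20, 10:50–11:20, 11:40–12:00, 14:30–17:00.
Isla ∩ Quinn ∩ Sofia: 09:30–10:20, 10:50–11:20, 11:40–12:00, 15:00–17:00.
Windows ≥ 90 min: 15:00–17:00.

15:00–17:00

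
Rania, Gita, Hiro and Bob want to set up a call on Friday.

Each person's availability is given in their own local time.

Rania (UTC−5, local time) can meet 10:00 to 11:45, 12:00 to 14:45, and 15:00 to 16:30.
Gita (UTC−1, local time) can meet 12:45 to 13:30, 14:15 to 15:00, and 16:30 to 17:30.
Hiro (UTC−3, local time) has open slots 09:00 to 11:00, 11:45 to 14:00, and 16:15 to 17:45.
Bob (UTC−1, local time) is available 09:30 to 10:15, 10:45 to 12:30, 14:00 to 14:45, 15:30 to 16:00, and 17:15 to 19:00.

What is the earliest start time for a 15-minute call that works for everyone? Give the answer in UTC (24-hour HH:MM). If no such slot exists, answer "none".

Rania → UTC: 15:00–16:45, 17:00–19:45, 20:00–21:30.
Gita → UTC: 13:45–14:30, 15:15–16:00, 17:30–18:30.
Hiro → UTC: 12:00–14:00, 14:45–17:00, 19:15–20:45.
Bob → UTC: 10:30–11:15, 11:45–13:30, 15:00–15:45, 16:30–17:00, 18:15–20:00.
Rania ∩ Gita: 15:15–16:00, 17:30–18:30.
Rania ∩ Gita ∩ Hiro: 15:15–16:00.
Rania ∩ Gita ∩ Hiro ∩ Bob: 15:15–15:45.
Windows ≥ 15 min: 15:15–15:45.
Earliest such window starts at 15:15.

15:15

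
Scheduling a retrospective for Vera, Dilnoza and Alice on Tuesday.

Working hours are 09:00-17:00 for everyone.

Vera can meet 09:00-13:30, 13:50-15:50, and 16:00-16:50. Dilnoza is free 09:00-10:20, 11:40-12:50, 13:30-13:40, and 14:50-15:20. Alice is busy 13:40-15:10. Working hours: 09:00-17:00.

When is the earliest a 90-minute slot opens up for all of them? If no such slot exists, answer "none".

none

Alice free within 09:00–17:00: 09:00–13:40, 15:10–17:00.
Vera ∩ Dilnoza: 09:00–10:20, 11:40–12:50, 14:50–15:20.
Vera ∩ Dilnoza ∩ Alice: 09:00–10:20, 11:40–12:50, 15:10–15:20.
Windows ≥ 90 min: (none).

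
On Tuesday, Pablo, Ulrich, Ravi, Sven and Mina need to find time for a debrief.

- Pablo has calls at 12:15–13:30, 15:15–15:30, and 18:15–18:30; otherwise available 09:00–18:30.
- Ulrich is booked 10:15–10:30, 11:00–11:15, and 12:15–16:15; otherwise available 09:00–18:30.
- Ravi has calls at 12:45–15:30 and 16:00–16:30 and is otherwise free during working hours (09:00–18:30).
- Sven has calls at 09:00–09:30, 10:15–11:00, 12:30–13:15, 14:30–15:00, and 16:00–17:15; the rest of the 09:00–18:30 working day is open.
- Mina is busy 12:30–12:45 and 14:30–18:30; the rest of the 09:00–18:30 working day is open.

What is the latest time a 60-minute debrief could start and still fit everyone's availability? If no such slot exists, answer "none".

Pablo free within 09:00–18:30: 09:00–12:15, 13:30–15:15, 15:30–18:15.
Ulrich free within 09:00–18:30: 09:00–10:15, 10:30–11:00, 11:15–12:15, 16:15–18:30.
Ravi free within 09:00–18:30: 09:00–12:45, 15:30–16:00, 16:30–18:30.
Sven free within 09:00–18:30: 09:30–10:15, 11:00–12:30, 13:15–14:30, 15:00–16:00, 17:15–18:30.
Mina free within 09:00–18:30: 09:00–12:30, 12:45–14:30.
Pablo ∩ Ulrich: 09:00–10:15, 10:30–11:00, 11:15–12:15, 16:15–18:15.
Pablo ∩ Ulrich ∩ Ravi: 09:00–10:15, 10:30–11:00, 11:15–12:15, 16:30–18:15.
Pablo ∩ Ulrich ∩ Ravi ∩ Sven: 09:30–10:15, 11:15–12:15, 17:15–18:15.
Pablo ∩ Ulrich ∩ Ravi ∩ Sven ∩ Mina: 09:30–10:15, 11:15–12:15.
Windows ≥ 60 min: 11:15–12:15.
Latest start in the last window 11:15–12:15 is 12:15 − 60 min = 11:15.

11:15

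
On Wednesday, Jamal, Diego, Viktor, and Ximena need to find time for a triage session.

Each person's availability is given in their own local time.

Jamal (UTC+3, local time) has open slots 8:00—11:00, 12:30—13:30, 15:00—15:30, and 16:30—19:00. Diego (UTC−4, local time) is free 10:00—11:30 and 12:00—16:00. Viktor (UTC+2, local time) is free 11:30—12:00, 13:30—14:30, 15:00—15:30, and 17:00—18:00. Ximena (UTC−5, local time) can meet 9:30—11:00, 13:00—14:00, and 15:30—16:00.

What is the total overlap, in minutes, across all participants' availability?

30 minutes

Jamal → UTC: 05:00–08:00, 09:30–10:30, 12:00–12:30, 13:30–16:00.
Diego → UTC: 14:00–15:30, 16:00–20:00.
Viktor → UTC: 09:30–10:00, 11:30–12:30, 13:00–13:30, 15:00–16:00.
Ximena → UTC: 14:30–16:00, 18:00–19:00, 20:30–21:00.
Jamal ∩ Diego: 14:00–15:30.
Jamal ∩ Diego ∩ Viktor: 15:00–15:30.
Jamal ∩ Diego ∩ Viktor ∩ Ximena: 15:00–15:30.
Total common minutes: 30.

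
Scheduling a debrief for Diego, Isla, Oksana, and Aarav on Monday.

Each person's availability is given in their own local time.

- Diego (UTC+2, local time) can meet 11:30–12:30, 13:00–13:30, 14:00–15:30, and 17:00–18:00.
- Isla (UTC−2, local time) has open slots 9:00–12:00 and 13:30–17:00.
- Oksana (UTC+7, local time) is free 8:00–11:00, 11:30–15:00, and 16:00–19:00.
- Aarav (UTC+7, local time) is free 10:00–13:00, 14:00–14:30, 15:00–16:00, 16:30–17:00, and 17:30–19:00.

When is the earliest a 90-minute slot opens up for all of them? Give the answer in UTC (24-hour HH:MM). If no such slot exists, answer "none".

none

Diego → UTC: 09:30–10:30, 11:00–11:30, 12:00–13:30, 15:00–16:00.
Isla → UTC: 11:00–14:00, 15:30–19:00.
Oksana → UTC: 01:00–04:00, 04:30–08:00, 09:00–12:00.
Aarav → UTC: 03:00–06:00, 07:00–07:30, 08:00–09:00, 09:30–10:00, 10:30–12:00.
Diego ∩ Isla: 11:00–11:30, 12:00–13:30, 15:30–16:00.
Diego ∩ Isla ∩ Oksana: 11:00–11:30.
Diego ∩ Isla ∩ Oksana ∩ Aarav: 11:00–11:30.
Windows ≥ 90 min: (none).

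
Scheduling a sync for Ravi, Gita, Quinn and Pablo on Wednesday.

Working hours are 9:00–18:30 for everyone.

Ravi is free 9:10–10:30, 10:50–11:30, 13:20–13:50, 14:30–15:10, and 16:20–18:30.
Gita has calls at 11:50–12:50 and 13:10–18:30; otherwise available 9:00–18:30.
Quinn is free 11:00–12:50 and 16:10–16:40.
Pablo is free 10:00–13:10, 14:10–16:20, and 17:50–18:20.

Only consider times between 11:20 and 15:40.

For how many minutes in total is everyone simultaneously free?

10 minutes

Gita free within 09:00–18:30: 09:00–11:50, 12:50–13:10.
Ravi ∩ Gita: 09:10–10:30, 10:50–11:30.
Ravi ∩ Gita ∩ Quinn: 11:00–11:30.
Ravi ∩ Gita ∩ Quinn ∩ Pablo: 11:00–11:30.
Restricted to 11:20–15:40: 11:20–11:30.
Total common minutes: 10.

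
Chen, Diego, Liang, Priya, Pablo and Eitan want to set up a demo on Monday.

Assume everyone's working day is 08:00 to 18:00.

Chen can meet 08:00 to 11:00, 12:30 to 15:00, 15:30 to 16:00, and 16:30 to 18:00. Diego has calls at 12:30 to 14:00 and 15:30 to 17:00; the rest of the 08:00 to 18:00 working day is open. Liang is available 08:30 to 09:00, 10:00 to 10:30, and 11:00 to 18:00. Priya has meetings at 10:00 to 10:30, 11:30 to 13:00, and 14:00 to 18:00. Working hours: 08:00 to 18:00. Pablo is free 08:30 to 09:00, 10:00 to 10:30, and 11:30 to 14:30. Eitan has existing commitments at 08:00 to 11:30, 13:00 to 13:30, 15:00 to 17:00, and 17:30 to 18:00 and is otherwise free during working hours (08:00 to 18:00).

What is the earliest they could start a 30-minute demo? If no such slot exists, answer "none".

Diego free within 08:00–18:00: 08:00–12:30, 14:00–15:30, 17:00–18:00.
Priya free within 08:00–18:00: 08:00–10:00, 10:30–11:30, 13:00–14:00.
Eitan free within 08:00–18:00: 11:30–13:00, 13:30–15:00, 17:00–17:30.
Chen ∩ Diego: 08:00–11:00, 14:00–15:00, 17:00–18:00.
Chen ∩ Diego ∩ Liang: 08:30–09:00, 10:00–10:30, 14:00–15:00, 17:00–18:00.
Chen ∩ Diego ∩ Liang ∩ Priya: 08:30–09:00.
Chen ∩ Diego ∩ Liang ∩ Priya ∩ Pablo: 08:30–09:00.
Chen ∩ Diego ∩ Liang ∩ Priya ∩ Pablo ∩ Eitan: (none).
Windows ≥ 30 min: (none).

none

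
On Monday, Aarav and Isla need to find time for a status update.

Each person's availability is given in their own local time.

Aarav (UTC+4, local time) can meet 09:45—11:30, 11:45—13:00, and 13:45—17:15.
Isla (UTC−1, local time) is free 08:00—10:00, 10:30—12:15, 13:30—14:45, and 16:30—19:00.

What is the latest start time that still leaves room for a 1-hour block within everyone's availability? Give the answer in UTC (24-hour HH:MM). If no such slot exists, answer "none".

12:15

Aarav → UTC: 05:45–07:30, 07:45–09:00, 09:45–13:15.
Isla → UTC: 09:00–11:00, 11:30–13:15, 14:30–15:45, 17:30–20:00.
Aarav ∩ Isla: 09:45–11:00, 11:30–13:15.
Windows ≥ 60 min: 09:45–11:00, 11:30–13:15.
Latest start in the last window 11:30–13:15 is 13:15 − 60 min = 12:15.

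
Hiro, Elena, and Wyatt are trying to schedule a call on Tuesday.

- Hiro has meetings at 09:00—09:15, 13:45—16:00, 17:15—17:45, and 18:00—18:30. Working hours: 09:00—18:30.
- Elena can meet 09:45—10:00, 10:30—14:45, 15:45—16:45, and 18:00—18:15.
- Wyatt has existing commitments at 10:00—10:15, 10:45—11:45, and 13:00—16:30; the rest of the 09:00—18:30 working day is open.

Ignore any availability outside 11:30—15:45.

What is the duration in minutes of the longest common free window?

Hiro free within 09:00–18:30: 09:15–13:45, 16:00–17:15, 17:45–18:00.
Wyatt free within 09:00–18:30: 09:00–10:00, 10:15–10:45, 11:45–13:00, 16:30–18:30.
Hiro ∩ Elena: 09:45–10:00, 10:30–13:45, 16:00–16:45.
Hiro ∩ Elena ∩ Wyatt: 09:45–10:00, 10:30–10:45, 11:45–13:00, 16:30–16:45.
Restricted to 11:30–15:45: 11:45–13:00.
Single common window of 75 minutes.

75 minutes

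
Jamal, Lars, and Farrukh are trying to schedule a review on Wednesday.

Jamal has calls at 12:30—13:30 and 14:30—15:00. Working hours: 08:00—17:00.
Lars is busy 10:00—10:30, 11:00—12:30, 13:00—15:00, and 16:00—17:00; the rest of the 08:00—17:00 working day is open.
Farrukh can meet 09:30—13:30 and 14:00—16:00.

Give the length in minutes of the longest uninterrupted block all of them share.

60 minutes

Jamal free within 08:00–17:00: 08:00–12:30, 13:30–14:30, 15:00–17:00.
Lars free within 08:00–17:00: 08:00–10:00, 10:30–11:00, 12:30–13:00, 15:00–16:00.
Jamal ∩ Lars: 08:00–10:00, 10:30–11:00, 15:00–16:00.
Jamal ∩ Lars ∩ Farrukh: 09:30–10:00, 10:30–11:00, 15:00–16:00.
Common window lengths: 30, 30, 60 min; longest is 60.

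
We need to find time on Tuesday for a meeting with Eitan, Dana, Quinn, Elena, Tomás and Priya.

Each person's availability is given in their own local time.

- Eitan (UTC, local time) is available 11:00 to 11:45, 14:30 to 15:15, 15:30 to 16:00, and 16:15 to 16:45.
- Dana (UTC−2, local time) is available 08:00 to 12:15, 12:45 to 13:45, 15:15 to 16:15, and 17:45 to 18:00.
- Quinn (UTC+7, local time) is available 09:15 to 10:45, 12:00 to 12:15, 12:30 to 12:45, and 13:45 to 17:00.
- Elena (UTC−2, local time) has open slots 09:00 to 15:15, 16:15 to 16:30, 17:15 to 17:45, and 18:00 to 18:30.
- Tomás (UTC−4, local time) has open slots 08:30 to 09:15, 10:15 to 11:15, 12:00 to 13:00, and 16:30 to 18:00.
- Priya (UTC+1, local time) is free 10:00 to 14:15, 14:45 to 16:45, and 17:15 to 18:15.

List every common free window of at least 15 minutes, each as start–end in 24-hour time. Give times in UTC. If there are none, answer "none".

Eitan → UTC: 11:00–11:45, 14:30–15:15, 15:30–16:00, 16:15–16:45.
Dana → UTC: 10:00–14:15, 14:45–15:45, 17:15–18:15, 19:45–20:00.
Quinn → UTC: 02:15–03:45, 05:00–05:15, 05:30–05:45, 06:45–10:00.
Elena → UTC: 11:00–17:15, 18:15–18:30, 19:15–19:45, 20:00–20:30.
Tomás → UTC: 12:30–13:15, 14:15–15:15, 16:00–17:00, 20:30–22:00.
Priya → UTC: 09:00–13:15, 13:45–15:45, 16:15–17:15.
Eitan ∩ Dana: 11:00–11:45, 14:45–15:15, 15:30–15:45.
Eitan ∩ Dana ∩ Quinn: (none).
Eitan ∩ Dana ∩ Quinn ∩ Elena: (none).
Eitan ∩ Dana ∩ Quinn ∩ Elena ∩ Tomás: (none).
Eitan ∩ Dana ∩ Quinn ∩ Elena ∩ Tomás ∩ Priya: (none).
Windows ≥ 15 min: (none).

none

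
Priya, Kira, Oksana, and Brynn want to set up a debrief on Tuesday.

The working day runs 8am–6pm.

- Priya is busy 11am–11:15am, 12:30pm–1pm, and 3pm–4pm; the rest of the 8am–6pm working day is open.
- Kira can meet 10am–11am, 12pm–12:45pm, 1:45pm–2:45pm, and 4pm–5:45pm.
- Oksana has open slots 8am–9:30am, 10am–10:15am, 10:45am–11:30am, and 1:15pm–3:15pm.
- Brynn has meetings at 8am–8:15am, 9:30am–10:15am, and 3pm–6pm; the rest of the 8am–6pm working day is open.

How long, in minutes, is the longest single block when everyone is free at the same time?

60 minutes

Priya free within 08:00–18:00: 08:00–11:00, 11:15–12:30, 13:00–15:00, 16:00–18:00.
Brynn free within 08:00–18:00: 08:15–09:30, 10:15–15:00.
Priya ∩ Kira: 10:00–11:00, 12:00–12:30, 13:45–14:45, 16:00–17:45.
Priya ∩ Kira ∩ Oksana: 10:00–10:15, 10:45–11:00, 13:45–14:45.
Priya ∩ Kira ∩ Oksana ∩ Brynn: 10:45–11:00, 13:45–14:45.
Common window lengths: 15, 60 min; longest is 60.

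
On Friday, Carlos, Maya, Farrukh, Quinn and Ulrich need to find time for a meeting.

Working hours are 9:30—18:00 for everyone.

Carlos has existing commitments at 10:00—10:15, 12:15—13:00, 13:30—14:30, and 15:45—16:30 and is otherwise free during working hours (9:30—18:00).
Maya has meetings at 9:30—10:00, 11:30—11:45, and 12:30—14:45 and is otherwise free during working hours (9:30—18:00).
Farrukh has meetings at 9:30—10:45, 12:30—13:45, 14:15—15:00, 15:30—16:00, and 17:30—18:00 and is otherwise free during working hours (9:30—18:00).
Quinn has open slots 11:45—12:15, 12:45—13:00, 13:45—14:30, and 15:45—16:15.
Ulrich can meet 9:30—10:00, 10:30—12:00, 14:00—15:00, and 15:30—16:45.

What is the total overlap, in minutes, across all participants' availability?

15 minutes

Carlos free within 09:30–18:00: 09:30–10:00, 10:15–12:15, 13:00–13:30, 14:30–15:45, 16:30–18:00.
Maya free within 09:30–18:00: 10:00–11:30, 11:45–12:30, 14:45–18:00.
Farrukh free within 09:30–18:00: 10:45–12:30, 13:45–14:15, 15:00–15:30, 16:00–17:30.
Carlos ∩ Maya: 10:15–11:30, 11:45–12:15, 14:45–15:45, 16:30–18:00.
Carlos ∩ Maya ∩ Farrukh: 10:45–11:30, 11:45–12:15, 15:00–15:30, 16:30–17:30.
Carlos ∩ Maya ∩ Farrukh ∩ Quinn: 11:45–12:15.
Carlos ∩ Maya ∩ Farrukh ∩ Quinn ∩ Ulrich: 11:45–12:00.
Total common minutes: 15.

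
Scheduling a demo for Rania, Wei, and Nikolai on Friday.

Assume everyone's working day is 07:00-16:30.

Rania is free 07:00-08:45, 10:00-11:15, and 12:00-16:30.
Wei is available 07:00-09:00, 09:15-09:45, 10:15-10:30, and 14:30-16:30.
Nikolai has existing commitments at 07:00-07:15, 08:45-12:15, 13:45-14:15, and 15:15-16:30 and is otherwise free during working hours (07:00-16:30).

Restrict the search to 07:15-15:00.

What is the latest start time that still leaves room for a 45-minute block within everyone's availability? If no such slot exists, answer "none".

08:00

Nikolai free within 07:00–16:30: 07:15–08:45, 12:15–13:45, 14:15–15:15.
Rania ∩ Wei: 07:00–08:45, 10:15–10:30, 14:30–16:30.
Rania ∩ Wei ∩ Nikolai: 07:15–08:45, 14:30–15:15.
Restricted to 07:15–15:00: 07:15–08:45, 14:30–15:00.
Windows ≥ 45 min: 07:15–08:45.
Latest start in the last window 07:15–08:45 is 08:45 − 45 min = 08:00.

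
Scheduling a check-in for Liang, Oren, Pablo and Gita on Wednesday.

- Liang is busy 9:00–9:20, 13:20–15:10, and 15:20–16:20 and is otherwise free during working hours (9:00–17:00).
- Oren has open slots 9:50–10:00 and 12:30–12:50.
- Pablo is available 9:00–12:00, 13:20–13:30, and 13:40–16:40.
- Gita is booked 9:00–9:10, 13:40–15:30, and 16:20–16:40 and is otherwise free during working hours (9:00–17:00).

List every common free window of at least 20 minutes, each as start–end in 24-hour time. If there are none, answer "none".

none

Liang free within 09:00–17:00: 09:20–13:20, 15:10–15:20, 16:20–17:00.
Gita free within 09:00–17:00: 09:10–13:40, 15:30–16:20, 16:40–17:00.
Liang ∩ Oren: 09:50–10:00, 12:30–12:50.
Liang ∩ Oren ∩ Pablo: 09:50–10:00.
Liang ∩ Oren ∩ Pablo ∩ Gita: 09:50–10:00.
Windows ≥ 20 min: (none).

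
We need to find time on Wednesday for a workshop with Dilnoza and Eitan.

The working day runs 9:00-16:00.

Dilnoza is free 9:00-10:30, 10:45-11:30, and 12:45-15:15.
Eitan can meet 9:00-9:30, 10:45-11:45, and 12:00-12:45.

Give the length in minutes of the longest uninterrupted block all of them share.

Dilnoza ∩ Eitan: 09:00–09:30, 10:45–11:30.
Common window lengths: 30, 45 min; longest is 45.

45 minutes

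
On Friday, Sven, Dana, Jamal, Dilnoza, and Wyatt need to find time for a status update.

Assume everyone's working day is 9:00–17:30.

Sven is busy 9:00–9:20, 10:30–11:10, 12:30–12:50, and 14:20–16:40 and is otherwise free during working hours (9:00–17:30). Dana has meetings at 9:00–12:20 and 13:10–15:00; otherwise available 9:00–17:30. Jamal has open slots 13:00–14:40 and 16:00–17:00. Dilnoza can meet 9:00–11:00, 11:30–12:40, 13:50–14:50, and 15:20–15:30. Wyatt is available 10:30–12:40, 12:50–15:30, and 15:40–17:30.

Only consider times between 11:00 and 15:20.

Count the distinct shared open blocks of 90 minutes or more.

Sven free within 09:00–17:30: 09:20–10:30, 11:10–12:30, 12:50–14:20, 16:40–17:30.
Dana free within 09:00–17:30: 12:20–13:10, 15:00–17:30.
Sven ∩ Dana: 12:20–12:30, 12:50–13:10, 16:40–17:30.
Sven ∩ Dana ∩ Jamal: 13:00–13:10, 16:40–17:00.
Sven ∩ Dana ∩ Jamal ∩ Dilnoza: (none).
Sven ∩ Dana ∩ Jamal ∩ Dilnoza ∩ Wyatt: (none).
Restricted to 11:00–15:20: (none).
Windows ≥ 90 min: (none).
That's 0 windows.

0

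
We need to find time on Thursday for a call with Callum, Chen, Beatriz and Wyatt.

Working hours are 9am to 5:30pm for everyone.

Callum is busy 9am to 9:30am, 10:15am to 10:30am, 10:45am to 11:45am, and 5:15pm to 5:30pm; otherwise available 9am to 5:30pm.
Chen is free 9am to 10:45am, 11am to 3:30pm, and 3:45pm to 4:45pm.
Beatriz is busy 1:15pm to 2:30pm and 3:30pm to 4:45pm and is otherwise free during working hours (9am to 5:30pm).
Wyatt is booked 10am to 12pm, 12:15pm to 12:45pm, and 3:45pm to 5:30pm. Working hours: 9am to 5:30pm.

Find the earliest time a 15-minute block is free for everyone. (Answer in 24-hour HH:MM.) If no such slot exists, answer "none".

09:30

Callum free within 09:00–17:30: 09:30–10:15, 10:30–10:45, 11:45–17:15.
Beatriz free within 09:00–17:30: 09:00–13:15, 14:30–15:30, 16:45–17:30.
Wyatt free within 09:00–17:30: 09:00–10:00, 12:00–12:15, 12:45–15:45.
Callum ∩ Chen: 09:30–10:15, 10:30–10:45, 11:45–15:30, 15:45–16:45.
Callum ∩ Chen ∩ Beatriz: 09:30–10:15, 10:30–10:45, 11:45–13:15, 14:30–15:30.
Callum ∩ Chen ∩ Beatriz ∩ Wyatt: 09:30–10:00, 12:00–12:15, 12:45–13:15, 14:30–15:30.
Windows ≥ 15 min: 09:30–10:00, 12:00–12:15, 12:45–13:15, 14:30–15:30.
Earliest such window starts at 09:30.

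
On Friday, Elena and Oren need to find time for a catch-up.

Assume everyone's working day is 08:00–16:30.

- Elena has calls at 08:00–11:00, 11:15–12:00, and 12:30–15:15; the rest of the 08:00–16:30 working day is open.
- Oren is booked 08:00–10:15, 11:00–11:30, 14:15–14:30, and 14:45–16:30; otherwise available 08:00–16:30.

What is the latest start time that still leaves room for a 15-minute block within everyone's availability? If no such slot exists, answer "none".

12:15

Elena free within 08:00–16:30: 11:00–11:15, 12:00–12:30, 15:15–16:30.
Oren free within 08:00–16:30: 10:15–11:00, 11:30–14:15, 14:30–14:45.
Elena ∩ Oren: 12:00–12:30.
Windows ≥ 15 min: 12:00–12:30.
Latest start in the last window 12:00–12:30 is 12:30 − 15 min = 12:15.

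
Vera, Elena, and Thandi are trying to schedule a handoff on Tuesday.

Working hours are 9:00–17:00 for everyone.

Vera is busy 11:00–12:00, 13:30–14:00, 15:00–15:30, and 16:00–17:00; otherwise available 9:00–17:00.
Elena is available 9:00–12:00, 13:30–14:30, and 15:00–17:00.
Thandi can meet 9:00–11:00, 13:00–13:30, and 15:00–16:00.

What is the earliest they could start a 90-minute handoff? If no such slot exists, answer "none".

Vera free within 09:00–17:00: 09:00–11:00, 12:00–13:30, 14:00–15:00, 15:30–16:00.
Vera ∩ Elena: 09:00–11:00, 14:00–14:30, 15:30–16:00.
Vera ∩ Elena ∩ Thandi: 09:00–11:00, 15:30–16:00.
Windows ≥ 90 min: 09:00–11:00.
Earliest such window starts at 09:00.

09:00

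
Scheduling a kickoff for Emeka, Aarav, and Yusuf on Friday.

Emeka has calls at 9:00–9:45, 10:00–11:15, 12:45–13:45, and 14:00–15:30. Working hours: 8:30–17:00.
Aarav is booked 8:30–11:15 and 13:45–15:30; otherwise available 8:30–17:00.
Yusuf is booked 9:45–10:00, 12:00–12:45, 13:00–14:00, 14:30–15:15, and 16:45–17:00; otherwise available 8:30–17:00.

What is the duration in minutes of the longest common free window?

Emeka free within 08:30–17:00: 08:30–09:00, 09:45–10:00, 11:15–12:45, 13:45–14:00, 15:30–17:00.
Aarav free within 08:30–17:00: 11:15–13:45, 15:30–17:00.
Yusuf free within 08:30–17:00: 08:30–09:45, 10:00–12:00, 12:45–13:00, 14:00–14:30, 15:15–16:45.
Emeka ∩ Aarav: 11:15–12:45, 15:30–17:00.
Emeka ∩ Aarav ∩ Yusuf: 11:15–12:00, 15:30–16:45.
Common window lengths: 45, 75 min; longest is 75.

75 minutes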